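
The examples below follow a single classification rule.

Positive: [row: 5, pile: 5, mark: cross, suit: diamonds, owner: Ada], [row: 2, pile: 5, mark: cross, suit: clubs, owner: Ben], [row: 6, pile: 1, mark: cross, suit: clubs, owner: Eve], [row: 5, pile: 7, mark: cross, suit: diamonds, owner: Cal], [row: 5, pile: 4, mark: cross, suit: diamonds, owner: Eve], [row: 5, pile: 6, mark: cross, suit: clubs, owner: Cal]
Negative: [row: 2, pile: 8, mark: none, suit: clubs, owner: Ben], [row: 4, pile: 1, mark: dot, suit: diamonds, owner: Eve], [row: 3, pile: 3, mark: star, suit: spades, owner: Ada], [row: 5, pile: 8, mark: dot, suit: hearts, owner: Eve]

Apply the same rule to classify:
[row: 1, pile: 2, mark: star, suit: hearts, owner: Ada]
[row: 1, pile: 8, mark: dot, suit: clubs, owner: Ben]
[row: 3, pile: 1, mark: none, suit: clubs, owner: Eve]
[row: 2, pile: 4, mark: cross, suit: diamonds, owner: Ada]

Negative, Negative, Negative, Positive

The classifier is using: mark is cross.
[row: 1, pile: 2, mark: star, suit: hearts, owner: Ada]: mark is star — fails the rule, so Negative. [row: 1, pile: 8, mark: dot, suit: clubs, owner: Ben]: mark is dot — fails the rule, so Negative. [row: 3, pile: 1, mark: none, suit: clubs, owner: Eve]: mark is none — fails the rule, so Negative. [row: 2, pile: 4, mark: cross, suit: diamonds, owner: Ada]: mark is cross — has this property, so Positive.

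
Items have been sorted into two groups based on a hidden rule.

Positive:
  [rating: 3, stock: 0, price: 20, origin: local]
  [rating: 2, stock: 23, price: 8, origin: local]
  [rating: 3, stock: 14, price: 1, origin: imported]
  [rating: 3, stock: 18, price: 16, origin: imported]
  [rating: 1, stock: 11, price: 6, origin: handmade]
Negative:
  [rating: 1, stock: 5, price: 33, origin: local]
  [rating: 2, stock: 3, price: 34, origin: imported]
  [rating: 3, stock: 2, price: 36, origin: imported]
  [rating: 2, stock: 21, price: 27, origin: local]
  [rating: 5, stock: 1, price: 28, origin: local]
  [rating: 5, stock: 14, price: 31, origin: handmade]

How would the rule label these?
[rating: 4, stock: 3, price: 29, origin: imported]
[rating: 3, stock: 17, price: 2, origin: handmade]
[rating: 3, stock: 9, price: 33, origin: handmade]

Negative, Positive, Negative

The common property of the 'Positive' items is: price ≤ 20. No 'Negative' item has it.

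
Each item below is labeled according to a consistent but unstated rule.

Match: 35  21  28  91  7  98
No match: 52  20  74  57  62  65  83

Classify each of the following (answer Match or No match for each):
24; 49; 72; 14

No match, Match, No match, Match

A rule that fits every label: multiple of 7 — true of each 'Match' example, false of each 'No match' one.
24 — 24 = 7·3 + 3, hence No match. 49 — 49 = 7·7, hence Match. 72 — 72 = 7·10 + 2, hence No match. 14 — 14 = 7·2, hence Match.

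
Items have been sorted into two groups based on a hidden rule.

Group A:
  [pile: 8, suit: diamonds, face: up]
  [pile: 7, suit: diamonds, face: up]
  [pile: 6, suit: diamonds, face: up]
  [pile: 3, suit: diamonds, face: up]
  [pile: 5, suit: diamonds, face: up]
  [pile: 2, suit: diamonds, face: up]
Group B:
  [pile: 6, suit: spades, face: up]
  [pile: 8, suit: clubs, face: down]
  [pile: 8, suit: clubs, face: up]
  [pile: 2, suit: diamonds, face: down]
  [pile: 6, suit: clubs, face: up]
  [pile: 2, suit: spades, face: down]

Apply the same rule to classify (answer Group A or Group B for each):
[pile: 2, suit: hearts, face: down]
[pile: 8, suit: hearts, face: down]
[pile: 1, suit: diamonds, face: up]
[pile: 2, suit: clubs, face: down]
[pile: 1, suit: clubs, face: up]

The simplest hypothesis consistent with all the labels is: suit is diamonds AND face is up.
[pile: 2, suit: hearts, face: down] — suit is hearts, face is down, hence Group B. [pile: 8, suit: hearts, face: down] — suit is hearts, face is down, hence Group B. [pile: 1, suit: diamonds, face: up] — suit is diamonds, face is up, hence Group A. [pile: 2, suit: clubs, face: down] — suit is clubs, face is down, hence Group B. [pile: 1, suit: clubs, face: up] — suit is clubs, face is up, hence Group B.

Group B, Group B, Group A, Group B, Group B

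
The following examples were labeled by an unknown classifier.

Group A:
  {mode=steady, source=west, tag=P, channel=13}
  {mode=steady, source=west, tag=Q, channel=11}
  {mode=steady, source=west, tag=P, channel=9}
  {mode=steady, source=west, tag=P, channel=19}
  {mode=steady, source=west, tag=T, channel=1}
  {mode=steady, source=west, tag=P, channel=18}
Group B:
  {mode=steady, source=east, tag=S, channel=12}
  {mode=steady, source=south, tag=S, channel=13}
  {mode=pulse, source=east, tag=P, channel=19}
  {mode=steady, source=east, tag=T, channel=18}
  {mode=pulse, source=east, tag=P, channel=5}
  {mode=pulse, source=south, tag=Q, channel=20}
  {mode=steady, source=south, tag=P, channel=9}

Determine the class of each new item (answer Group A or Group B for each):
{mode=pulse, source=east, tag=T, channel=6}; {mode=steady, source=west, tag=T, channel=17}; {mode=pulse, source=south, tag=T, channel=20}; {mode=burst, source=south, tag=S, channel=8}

Group B, Group A, Group B, Group B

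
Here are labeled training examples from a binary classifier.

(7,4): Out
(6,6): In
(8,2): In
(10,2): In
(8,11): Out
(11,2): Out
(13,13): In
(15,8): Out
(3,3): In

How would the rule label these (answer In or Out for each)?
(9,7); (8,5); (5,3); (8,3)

In, Out, In, Out

Checking candidate rules against both groups, what survives is: sum is even.
(9,7) — 9+7 = 16, hence In. (8,5) — 8+5 = 13, hence Out. (5,3) — 5+3 = 8, hence In. (8,3) — 8+3 = 11, hence Out.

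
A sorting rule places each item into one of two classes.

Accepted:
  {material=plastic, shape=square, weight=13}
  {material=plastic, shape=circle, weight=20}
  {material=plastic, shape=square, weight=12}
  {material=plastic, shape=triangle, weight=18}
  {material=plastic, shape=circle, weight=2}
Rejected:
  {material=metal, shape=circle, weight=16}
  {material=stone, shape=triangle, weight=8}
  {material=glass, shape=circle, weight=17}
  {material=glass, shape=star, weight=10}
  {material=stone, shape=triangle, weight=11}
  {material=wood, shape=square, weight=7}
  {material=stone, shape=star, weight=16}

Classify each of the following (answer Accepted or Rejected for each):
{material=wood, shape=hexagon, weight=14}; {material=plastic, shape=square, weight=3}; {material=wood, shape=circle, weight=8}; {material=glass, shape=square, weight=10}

A rule that fits every label: material is plastic — true of each 'Accepted' example, false of each 'Rejected' one.
{material=wood, shape=hexagon, weight=14}: material is wood — fails the rule, so Rejected. {material=plastic, shape=square, weight=3}: material is plastic — fits, so Accepted. {material=wood, shape=circle, weight=8}: material is wood — fails the rule, so Rejected. {material=glass, shape=square, weight=10}: material is glass — fails the rule, so Rejected.

Rejected, Accepted, Rejected, Rejected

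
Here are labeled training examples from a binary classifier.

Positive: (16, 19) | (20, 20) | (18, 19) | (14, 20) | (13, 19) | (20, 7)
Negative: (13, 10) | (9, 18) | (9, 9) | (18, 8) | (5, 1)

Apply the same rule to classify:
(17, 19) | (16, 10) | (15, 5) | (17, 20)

Positive, Negative, Negative, Positive

Every 'Positive' example satisfies: max ≥ 19. None of the 'Negative' examples do.
Positive: (17, 19), since max 19.
Negative: (16, 10), since max 16.
Negative: (15, 5), since max 15.
Positive: (17, 20), since max 20.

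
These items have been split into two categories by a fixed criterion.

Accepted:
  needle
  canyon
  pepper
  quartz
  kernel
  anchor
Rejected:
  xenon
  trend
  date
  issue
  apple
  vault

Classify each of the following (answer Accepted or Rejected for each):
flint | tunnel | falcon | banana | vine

Rejected, Accepted, Accepted, Accepted, Rejected

The common property of the 'Accepted' items is: length 6. No 'Rejected' item has it.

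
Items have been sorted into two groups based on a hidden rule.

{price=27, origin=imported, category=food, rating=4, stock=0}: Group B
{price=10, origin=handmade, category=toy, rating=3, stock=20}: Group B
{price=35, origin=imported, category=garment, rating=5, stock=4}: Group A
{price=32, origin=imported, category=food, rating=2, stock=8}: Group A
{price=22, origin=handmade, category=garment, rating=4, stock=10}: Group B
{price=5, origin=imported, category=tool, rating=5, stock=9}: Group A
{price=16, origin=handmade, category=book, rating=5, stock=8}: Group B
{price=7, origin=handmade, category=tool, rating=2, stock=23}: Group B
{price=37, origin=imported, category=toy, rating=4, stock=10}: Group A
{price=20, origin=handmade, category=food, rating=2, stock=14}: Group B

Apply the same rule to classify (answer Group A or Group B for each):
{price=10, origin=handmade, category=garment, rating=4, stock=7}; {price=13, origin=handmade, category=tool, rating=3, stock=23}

Group B, Group B

Rule: origin is imported AND stock ≥ 4. This holds for each 'Group A' example and fails for each 'Group B' one.
{price=10, origin=handmade, category=garment, rating=4, stock=7}: origin is handmade, stock = 7, does not fit → Group B. {price=13, origin=handmade, category=tool, rating=3, stock=23}: origin is handmade, stock = 23, does not fit → Group B.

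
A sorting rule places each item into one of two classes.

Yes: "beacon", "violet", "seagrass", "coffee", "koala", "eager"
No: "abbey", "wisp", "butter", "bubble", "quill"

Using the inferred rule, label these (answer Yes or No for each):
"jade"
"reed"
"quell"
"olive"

No, No, No, Yes

All 'Yes' examples share one property — has ≥ 3 vowels — and every 'No' example lacks it.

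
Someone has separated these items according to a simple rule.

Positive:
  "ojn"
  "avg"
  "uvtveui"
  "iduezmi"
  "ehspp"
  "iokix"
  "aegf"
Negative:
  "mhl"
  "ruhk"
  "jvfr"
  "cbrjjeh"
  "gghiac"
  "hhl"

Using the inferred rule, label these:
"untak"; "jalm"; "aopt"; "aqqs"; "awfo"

Rule: starts with a vowel. This holds for each 'Positive' example and fails for each 'Negative' one.
"untak" → starts with 'u' → Positive. "jalm" → starts with 'j' → Negative. "aopt" → starts with 'a' → Positive. "aqqs" → starts with 'a' → Positive. "awfo" → starts with 'a' → Positive.

Positive, Negative, Positive, Positive, Positive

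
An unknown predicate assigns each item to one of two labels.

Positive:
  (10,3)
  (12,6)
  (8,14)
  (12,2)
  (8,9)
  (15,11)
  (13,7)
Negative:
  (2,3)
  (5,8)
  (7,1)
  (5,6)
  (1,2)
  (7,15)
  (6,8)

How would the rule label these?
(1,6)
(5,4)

Negative, Negative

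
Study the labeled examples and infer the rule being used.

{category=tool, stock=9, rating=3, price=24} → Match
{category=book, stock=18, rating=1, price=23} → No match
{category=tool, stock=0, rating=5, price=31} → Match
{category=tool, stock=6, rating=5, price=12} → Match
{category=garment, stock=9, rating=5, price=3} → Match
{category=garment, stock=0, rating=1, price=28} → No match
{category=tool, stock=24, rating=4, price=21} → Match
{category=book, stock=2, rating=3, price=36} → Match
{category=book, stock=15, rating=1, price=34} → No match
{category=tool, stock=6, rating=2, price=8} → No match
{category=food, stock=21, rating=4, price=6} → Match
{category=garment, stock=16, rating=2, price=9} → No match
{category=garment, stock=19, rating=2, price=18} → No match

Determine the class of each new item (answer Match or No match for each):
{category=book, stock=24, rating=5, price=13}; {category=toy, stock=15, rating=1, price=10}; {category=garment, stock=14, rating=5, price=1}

The distinguishing property — rating ≥ 3 — holds for all the 'Match' cases and none of the 'No match' cases.
{category=book, stock=24, rating=5, price=13}: Match (rating = 5). {category=toy, stock=15, rating=1, price=10}: No match (rating = 1). {category=garment, stock=14, rating=5, price=1}: Match (rating = 5).

Match, No match, Match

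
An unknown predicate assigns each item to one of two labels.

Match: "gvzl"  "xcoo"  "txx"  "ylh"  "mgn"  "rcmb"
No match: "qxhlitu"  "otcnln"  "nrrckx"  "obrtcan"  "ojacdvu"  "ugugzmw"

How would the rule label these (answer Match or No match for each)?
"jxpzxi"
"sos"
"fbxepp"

No match, Match, No match

The common property of the 'Match' items is: length ≤ 4. No 'No match' item has it.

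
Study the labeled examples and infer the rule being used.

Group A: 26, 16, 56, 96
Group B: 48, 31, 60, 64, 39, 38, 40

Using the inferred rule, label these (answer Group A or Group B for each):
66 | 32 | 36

All 'Group A' examples share one property — ends in digit 6 — and every 'Group B' example lacks it.

Group A, Group B, Group A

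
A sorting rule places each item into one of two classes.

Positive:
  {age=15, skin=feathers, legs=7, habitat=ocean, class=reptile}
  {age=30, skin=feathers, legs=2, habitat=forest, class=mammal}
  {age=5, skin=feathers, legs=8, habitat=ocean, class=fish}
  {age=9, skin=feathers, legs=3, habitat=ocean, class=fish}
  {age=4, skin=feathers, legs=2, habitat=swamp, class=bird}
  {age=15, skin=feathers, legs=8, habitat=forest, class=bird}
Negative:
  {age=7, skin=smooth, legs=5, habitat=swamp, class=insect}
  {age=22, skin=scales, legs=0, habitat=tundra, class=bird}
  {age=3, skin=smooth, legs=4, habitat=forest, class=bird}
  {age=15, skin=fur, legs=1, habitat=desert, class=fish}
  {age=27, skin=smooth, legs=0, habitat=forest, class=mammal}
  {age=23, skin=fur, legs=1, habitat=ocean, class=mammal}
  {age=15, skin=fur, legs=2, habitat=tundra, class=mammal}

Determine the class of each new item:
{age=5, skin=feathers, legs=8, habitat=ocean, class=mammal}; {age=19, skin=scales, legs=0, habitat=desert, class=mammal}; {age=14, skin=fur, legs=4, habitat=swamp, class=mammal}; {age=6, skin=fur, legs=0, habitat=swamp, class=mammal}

Positive, Negative, Negative, Negative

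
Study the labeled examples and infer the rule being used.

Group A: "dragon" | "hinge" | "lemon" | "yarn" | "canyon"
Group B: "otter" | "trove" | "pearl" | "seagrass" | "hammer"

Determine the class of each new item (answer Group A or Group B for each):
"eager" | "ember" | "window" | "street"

Group B, Group B, Group A, Group B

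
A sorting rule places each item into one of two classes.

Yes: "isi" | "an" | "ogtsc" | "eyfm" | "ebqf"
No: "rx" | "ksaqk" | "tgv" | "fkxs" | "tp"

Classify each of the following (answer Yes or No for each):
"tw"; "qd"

Looking at the examples, the only property every 'Yes' case has and every 'No' case lacks is: starts with a vowel.
"tw": starts with 't', does not fit → No. "qd": starts with 'q', does not fit → No.

No, No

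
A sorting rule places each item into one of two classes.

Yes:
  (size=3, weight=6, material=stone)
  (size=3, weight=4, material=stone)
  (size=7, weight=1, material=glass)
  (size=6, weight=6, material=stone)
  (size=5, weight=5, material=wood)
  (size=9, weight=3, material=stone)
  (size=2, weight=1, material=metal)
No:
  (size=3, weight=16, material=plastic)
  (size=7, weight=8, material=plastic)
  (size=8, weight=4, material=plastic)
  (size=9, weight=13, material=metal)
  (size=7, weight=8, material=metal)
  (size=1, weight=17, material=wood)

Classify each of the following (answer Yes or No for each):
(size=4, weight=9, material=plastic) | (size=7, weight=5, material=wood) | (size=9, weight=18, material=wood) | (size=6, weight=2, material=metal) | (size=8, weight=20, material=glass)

Every 'Yes' example satisfies: size ≠ 8 AND weight ≤ 6. None of the 'No' examples do.
(size=4, weight=9, material=plastic): size = 4, weight = 9 — fails the rule, so No.
(size=7, weight=5, material=wood): size = 7, weight = 5 — satisfies this, so Yes.
(size=9, weight=18, material=wood): size = 9, weight = 18 — fails the rule, so No.
(size=6, weight=2, material=metal): size = 6, weight = 2 — satisfies this, so Yes.
(size=8, weight=20, material=glass): size = 8, weight = 20 — fails the rule, so No.

No, Yes, No, Yes, No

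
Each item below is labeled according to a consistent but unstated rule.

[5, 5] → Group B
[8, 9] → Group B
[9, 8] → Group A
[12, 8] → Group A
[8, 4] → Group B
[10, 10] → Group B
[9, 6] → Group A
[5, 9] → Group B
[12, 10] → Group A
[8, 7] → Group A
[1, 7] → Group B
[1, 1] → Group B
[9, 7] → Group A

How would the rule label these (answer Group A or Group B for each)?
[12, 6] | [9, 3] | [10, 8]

Group A, Group B, Group A

The simplest hypothesis consistent with all the labels is: first > second AND sum ≥ 14.
[12, 6] — 12 > 6, 12+6 = 18, hence Group A. [9, 3] — 9 > 3, 9+3 = 12, hence Group B. [10, 8] — 10 > 8, 10+8 = 18, hence Group A.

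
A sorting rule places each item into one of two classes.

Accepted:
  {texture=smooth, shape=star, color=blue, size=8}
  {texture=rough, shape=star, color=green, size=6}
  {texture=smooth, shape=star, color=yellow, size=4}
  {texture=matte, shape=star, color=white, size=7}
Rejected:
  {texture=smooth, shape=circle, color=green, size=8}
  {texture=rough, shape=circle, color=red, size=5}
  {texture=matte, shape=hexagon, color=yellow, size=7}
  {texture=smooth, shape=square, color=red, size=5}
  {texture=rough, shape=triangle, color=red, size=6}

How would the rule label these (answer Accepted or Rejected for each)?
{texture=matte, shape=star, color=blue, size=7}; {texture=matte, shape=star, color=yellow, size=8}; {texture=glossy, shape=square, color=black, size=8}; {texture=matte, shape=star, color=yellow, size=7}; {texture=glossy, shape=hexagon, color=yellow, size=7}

Every 'Accepted' example satisfies: shape is star. None of the 'Rejected' examples do.
{texture=matte, shape=star, color=blue, size=7} — shape is star, hence Accepted. {texture=matte, shape=star, color=yellow, size=8} — shape is star, hence Accepted. {texture=glossy, shape=square, color=black, size=8} — shape is square, hence Rejected. {texture=matte, shape=star, color=yellow, size=7} — shape is star, hence Accepted. {texture=glossy, shape=hexagon, color=yellow, size=7} — shape is hexagon, hence Rejected.

Accepted, Accepted, Rejected, Accepted, Rejected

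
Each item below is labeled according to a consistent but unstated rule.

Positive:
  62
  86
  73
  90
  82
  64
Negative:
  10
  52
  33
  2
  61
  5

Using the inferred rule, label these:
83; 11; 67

Positive, Negative, Positive

The distinguishing property — at least 62 — holds for all the 'Positive' cases and none of the 'Negative' cases.
83: 83 ≥ 62, passes → Positive.
11: 11 < 62, does not satisfy this → Negative.
67: 67 ≥ 62, passes → Positive.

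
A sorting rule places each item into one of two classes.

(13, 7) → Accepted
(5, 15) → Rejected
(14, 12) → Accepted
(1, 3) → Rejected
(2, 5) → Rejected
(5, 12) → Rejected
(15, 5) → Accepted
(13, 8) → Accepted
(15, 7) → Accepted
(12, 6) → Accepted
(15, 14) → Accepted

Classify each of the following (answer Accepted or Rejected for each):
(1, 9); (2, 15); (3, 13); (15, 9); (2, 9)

The simplest hypothesis consistent with all the labels is: first > second.
(1, 9): Rejected (1 < 9).
(2, 15): Rejected (2 < 15).
(3, 13): Rejected (3 < 13).
(15, 9): Accepted (15 > 9).
(2, 9): Rejected (2 < 9).

Rejected, Rejected, Rejected, Accepted, Rejected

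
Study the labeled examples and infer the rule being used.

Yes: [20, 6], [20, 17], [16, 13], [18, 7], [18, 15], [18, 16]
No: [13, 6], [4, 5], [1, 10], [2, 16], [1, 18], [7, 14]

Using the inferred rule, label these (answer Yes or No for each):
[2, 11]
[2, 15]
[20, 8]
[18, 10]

One predicate separates the groups cleanly: sum ≥ 25.
[2, 11] → 2+11 = 13 → No.
[2, 15] → 2+15 = 17 → No.
[20, 8] → 20+8 = 28 → Yes.
[18, 10] → 18+10 = 28 → Yes.

No, No, Yes, Yes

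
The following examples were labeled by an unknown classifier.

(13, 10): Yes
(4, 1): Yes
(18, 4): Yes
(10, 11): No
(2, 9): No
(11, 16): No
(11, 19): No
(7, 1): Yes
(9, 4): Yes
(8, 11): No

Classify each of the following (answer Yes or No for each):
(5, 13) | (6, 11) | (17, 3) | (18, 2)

No, No, Yes, Yes

The pattern is that an item is 'Yes' exactly when: first > second.
(5, 13) — 5 < 13, hence No. (6, 11) — 6 < 11, hence No. (17, 3) — 17 > 3, hence Yes. (18, 2) — 18 > 2, hence Yes.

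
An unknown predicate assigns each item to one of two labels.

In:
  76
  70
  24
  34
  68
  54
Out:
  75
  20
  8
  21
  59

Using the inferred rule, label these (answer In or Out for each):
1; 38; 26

Out, In, In

The distinguishing property — even AND at least 21 — holds for all the 'In' cases and none of the 'Out' cases.
1: 1 is odd, 1 < 21, does not fit → Out. 38: 38 is even, 38 ≥ 21, checks out → In. 26: 26 is even, 26 ≥ 21, checks out → In.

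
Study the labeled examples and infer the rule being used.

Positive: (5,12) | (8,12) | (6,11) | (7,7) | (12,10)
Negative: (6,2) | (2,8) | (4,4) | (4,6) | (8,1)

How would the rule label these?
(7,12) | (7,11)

Positive, Positive

A rule that fits every label: sum ≥ 14 — true of each 'Positive' example, false of each 'Negative' one.
(7,12): Positive (7+12 = 19). (7,11): Positive (7+11 = 18).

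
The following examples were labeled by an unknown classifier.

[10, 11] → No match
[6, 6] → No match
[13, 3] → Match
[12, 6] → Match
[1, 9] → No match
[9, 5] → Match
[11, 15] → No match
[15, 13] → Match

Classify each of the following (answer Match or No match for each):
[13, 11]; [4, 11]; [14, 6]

Match, No match, Match

'Match' ⟺ first > second.
[13, 11]: 13 > 11, satisfies this → Match.
[4, 11]: 4 < 11, doesn't match → No match.
[14, 6]: 14 > 6, satisfies this → Match.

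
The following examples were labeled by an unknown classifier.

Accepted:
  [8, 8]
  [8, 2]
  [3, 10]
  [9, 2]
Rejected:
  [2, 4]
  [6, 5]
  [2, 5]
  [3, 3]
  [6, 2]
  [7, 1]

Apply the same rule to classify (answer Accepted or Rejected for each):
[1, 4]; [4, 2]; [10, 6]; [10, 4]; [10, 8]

Rejected, Rejected, Accepted, Accepted, Accepted

All 'Accepted' examples share one property — max ≥ 8 — and every 'Rejected' example lacks it.
Rejected: [1, 4], since max 4. Rejected: [4, 2], since max 4. Accepted: [10, 6], since max 10. Accepted: [10, 4], since max 10. Accepted: [10, 8], since max 10.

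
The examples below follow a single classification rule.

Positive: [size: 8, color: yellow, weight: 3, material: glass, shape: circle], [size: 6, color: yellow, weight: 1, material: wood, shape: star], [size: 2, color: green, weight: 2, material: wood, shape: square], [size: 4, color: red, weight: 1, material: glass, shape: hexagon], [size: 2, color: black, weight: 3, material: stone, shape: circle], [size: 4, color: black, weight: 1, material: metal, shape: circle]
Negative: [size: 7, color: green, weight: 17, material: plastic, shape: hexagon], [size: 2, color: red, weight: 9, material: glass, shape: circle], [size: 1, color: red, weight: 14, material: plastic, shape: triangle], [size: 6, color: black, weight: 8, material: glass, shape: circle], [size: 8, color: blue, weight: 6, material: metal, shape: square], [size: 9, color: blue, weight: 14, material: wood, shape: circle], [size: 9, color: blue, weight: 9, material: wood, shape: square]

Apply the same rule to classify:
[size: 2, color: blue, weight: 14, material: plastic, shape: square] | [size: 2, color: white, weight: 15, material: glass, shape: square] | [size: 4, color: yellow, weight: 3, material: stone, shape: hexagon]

The distinguishing property — weight ≤ 3 — holds for all the 'Positive' cases and none of the 'Negative' cases.

Negative, Negative, Positive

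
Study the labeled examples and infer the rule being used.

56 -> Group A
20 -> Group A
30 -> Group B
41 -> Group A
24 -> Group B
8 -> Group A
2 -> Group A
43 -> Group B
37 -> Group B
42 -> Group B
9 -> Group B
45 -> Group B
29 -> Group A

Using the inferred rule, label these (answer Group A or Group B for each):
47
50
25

All 'Group A' examples share one property — ≡ 2 (mod 3) — and every 'Group B' example lacks it.
47: Group A (47 mod 3 = 2). 50: Group A (50 mod 3 = 2). 25: Group B (25 mod 3 = 1).

Group A, Group A, Group B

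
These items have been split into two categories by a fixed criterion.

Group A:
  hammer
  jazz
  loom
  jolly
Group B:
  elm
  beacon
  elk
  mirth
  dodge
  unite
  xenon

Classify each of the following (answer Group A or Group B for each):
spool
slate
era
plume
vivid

The distinguishing property — has a double letter — holds for all the 'Group A' cases and none of the 'Group B' cases.

Group A, Group B, Group B, Group B, Group B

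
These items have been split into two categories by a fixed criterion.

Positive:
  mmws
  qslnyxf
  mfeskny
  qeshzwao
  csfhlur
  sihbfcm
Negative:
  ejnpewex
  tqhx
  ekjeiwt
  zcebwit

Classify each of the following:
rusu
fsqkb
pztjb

The common property of the 'Positive' items is: contains 's'. No 'Negative' item has it.
rusu → has 's' → Positive.
fsqkb → has 's' → Positive.
pztjb → no 's' → Negative.

Positive, Positive, Negative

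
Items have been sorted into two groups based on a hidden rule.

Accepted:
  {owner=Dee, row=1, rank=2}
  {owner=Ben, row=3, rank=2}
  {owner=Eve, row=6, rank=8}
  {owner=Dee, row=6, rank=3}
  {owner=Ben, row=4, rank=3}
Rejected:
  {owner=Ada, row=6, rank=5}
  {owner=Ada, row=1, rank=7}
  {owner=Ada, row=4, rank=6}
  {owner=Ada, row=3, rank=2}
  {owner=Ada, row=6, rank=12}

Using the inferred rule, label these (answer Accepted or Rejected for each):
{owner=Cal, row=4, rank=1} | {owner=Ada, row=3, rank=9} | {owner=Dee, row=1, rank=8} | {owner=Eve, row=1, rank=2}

The simplest hypothesis consistent with all the labels is: owner is not Ada.
{owner=Cal, row=4, rank=1} → owner is Cal → Accepted.
{owner=Ada, row=3, rank=9} → owner is Ada → Rejected.
{owner=Dee, row=1, rank=8} → owner is Dee → Accepted.
{owner=Eve, row=1, rank=2} → owner is Eve → Accepted.

Accepted, Rejected, Accepted, Accepted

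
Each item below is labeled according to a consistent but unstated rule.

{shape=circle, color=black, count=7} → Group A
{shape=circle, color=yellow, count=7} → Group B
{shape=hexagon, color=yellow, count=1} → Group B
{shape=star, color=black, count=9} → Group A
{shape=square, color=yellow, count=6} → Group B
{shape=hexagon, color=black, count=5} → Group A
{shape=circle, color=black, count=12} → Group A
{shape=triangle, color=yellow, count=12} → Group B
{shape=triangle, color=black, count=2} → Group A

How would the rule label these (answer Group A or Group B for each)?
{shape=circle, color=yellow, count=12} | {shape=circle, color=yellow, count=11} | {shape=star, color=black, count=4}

The classifier is using: color is black.
{shape=circle, color=yellow, count=12}: color is yellow, fails the rule → Group B. {shape=circle, color=yellow, count=11}: color is yellow, fails the rule → Group B. {shape=star, color=black, count=4}: color is black, checks out → Group A.

Group B, Group B, Group A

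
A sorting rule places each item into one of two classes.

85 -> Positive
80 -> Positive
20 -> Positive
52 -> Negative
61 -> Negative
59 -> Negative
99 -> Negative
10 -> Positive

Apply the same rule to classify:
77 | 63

Negative, Negative

Comparing the two groups points to one rule — multiple of 5.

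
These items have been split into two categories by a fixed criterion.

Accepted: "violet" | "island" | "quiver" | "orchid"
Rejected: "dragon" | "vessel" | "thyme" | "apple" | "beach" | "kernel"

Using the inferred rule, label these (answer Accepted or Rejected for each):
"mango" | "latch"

Comparing the two groups points to one rule — contains 'i'.
"mango" — no 'i', hence Rejected. "latch" — no 'i', hence Rejected.

Rejected, Rejected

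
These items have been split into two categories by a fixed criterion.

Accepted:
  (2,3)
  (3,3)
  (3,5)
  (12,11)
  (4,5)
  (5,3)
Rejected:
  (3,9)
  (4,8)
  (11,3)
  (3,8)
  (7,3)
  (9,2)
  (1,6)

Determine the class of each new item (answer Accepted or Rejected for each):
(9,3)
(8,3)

The classifier is using: |first − second| ≤ 2.

Rejected, Rejected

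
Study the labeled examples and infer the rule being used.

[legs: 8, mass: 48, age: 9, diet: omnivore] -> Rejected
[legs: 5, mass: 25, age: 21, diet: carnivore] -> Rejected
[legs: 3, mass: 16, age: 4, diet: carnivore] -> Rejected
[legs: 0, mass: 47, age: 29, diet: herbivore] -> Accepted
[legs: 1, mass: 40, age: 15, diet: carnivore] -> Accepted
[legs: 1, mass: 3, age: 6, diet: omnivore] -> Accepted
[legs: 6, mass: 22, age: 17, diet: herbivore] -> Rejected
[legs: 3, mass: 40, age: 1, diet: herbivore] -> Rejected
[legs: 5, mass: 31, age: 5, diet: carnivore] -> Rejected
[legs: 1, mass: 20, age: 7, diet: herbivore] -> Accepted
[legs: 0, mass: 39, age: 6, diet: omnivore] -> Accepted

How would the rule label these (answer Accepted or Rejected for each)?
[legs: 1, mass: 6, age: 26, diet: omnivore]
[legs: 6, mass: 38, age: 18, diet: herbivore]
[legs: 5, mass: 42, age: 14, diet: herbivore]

Accepted, Rejected, Rejected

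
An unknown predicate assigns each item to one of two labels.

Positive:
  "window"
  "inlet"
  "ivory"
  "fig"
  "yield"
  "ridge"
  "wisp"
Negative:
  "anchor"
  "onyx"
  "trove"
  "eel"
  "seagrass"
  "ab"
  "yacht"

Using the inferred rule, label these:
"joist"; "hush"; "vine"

Positive, Negative, Positive

A rule that fits every label: contains 'i' — true of each 'Positive' example, false of each 'Negative' one.
"joist": has 'i' — matches, so Positive. "hush": no 'i' — lacks this property, so Negative. "vine": has 'i' — matches, so Positive.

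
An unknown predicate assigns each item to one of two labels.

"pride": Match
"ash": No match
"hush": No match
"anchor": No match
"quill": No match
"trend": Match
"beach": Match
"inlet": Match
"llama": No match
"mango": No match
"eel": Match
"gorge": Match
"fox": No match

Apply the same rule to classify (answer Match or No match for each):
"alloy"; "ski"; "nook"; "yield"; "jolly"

One predicate separates the groups cleanly: contains 'e'.
"alloy": no 'e', doesn't match → No match.
"ski": no 'e', doesn't match → No match.
"nook": no 'e', doesn't match → No match.
"yield": has 'e', matches → Match.
"jolly": no 'e', doesn't match → No match.

No match, No match, No match, Match, No match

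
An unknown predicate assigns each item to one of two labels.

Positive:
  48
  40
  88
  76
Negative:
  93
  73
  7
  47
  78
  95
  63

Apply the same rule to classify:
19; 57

Negative, Negative

Rule: multiple of 4. This holds for each 'Positive' example and fails for each 'Negative' one.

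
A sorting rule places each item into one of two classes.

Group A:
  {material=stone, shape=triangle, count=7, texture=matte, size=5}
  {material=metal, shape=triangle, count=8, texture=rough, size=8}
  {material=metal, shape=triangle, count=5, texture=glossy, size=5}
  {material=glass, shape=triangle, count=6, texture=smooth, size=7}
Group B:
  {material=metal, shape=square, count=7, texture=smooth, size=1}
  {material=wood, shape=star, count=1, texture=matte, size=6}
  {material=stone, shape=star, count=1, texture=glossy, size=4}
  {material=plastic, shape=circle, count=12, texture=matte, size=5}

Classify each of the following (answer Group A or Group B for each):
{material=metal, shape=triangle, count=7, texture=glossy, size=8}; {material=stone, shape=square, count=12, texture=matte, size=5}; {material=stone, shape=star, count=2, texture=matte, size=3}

Group A, Group B, Group B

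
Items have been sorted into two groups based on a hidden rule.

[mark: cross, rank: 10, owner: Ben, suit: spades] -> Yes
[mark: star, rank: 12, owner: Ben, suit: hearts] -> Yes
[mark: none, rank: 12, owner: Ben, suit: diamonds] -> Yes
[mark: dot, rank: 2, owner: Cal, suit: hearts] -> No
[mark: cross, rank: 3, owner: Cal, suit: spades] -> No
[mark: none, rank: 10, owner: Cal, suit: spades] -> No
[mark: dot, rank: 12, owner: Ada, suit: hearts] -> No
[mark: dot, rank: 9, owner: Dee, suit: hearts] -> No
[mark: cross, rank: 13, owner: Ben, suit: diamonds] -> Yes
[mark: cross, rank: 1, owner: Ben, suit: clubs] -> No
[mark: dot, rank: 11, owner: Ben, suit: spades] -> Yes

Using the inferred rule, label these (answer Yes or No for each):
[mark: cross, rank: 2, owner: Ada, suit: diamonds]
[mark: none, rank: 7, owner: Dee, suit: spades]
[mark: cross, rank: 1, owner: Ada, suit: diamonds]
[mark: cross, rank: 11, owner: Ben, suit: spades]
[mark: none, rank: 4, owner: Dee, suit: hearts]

All 'Yes' examples share one property — owner is Ben AND rank ≥ 2 — and every 'No' example lacks it.

No, No, No, Yes, No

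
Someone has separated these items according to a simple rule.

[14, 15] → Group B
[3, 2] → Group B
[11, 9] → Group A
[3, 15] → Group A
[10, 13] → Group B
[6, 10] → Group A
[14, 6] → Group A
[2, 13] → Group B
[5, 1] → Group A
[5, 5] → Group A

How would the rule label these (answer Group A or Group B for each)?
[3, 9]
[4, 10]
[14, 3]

One predicate separates the groups cleanly: sum is even.
[3, 9]: 3+9 = 12 — matches, so Group A. [4, 10]: 4+10 = 14 — matches, so Group A. [14, 3]: 14+3 = 17 — does not fit, so Group B.

Group A, Group A, Group B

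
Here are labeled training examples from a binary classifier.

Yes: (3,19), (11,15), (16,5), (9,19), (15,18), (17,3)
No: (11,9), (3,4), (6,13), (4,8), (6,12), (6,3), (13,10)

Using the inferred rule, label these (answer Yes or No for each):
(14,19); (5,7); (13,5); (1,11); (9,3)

The common property of the 'Yes' items is: max ≥ 15. No 'No' item has it.
(14,19) — max 19, hence Yes.
(5,7) — max 7, hence No.
(13,5) — max 13, hence No.
(1,11) — max 11, hence No.
(9,3) — max 9, hence No.

Yes, No, No, No, No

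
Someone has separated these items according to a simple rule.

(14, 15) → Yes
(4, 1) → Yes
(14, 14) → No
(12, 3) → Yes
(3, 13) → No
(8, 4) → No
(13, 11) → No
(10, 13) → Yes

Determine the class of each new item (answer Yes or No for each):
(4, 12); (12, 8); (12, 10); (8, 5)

Comparing the two groups points to one rule — sum is odd.
(4, 12) — 4+12 = 16, hence No.
(12, 8) — 12+8 = 20, hence No.
(12, 10) — 12+10 = 22, hence No.
(8, 5) — 8+5 = 13, hence Yes.

No, No, No, Yes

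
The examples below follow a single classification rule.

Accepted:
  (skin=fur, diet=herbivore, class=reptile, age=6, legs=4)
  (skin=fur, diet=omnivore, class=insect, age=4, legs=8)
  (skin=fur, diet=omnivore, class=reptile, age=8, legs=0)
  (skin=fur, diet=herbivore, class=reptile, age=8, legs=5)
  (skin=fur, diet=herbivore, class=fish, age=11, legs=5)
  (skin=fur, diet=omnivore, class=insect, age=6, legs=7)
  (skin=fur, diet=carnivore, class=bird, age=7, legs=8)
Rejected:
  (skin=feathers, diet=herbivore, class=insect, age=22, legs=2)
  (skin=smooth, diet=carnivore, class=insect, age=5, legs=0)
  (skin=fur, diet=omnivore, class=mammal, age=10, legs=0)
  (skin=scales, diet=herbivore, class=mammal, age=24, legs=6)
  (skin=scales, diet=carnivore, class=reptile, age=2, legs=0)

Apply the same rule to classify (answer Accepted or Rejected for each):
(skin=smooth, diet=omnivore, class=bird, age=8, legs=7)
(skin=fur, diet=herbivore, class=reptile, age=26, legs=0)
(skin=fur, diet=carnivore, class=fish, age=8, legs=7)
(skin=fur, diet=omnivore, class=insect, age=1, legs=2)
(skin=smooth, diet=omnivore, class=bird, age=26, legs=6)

Rejected, Accepted, Accepted, Accepted, Rejected

One predicate separates the groups cleanly: skin is fur AND age ≠ 10.
(skin=smooth, diet=omnivore, class=bird, age=8, legs=7): skin is smooth, age = 8 — fails this test, so Rejected.
(skin=fur, diet=herbivore, class=reptile, age=26, legs=0): skin is fur, age = 26 — fits, so Accepted.
(skin=fur, diet=carnivore, class=fish, age=8, legs=7): skin is fur, age = 8 — fits, so Accepted.
(skin=fur, diet=omnivore, class=insect, age=1, legs=2): skin is fur, age = 1 — fits, so Accepted.
(skin=smooth, diet=omnivore, class=bird, age=26, legs=6): skin is smooth, age = 26 — fails this test, so Rejected.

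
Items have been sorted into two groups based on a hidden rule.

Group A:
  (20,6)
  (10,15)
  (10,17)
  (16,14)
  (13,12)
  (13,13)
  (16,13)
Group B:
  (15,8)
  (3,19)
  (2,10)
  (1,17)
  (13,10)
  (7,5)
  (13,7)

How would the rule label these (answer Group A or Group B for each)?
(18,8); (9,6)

The common property of the 'Group A' items is: sum ≥ 25. No 'Group B' item has it.
(18,8): 18+8 = 26 — satisfies this, so Group A. (9,6): 9+6 = 15 — doesn't match, so Group B.

Group A, Group B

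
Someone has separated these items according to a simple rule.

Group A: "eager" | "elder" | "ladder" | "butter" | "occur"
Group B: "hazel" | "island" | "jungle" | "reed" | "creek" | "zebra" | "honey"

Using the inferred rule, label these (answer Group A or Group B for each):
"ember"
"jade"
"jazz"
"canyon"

Group A, Group B, Group B, Group B

Checking candidate rules against both groups, what survives is: ends with 'r'.
"ember" — ends with 'r', hence Group A.
"jade" — ends with 'e', hence Group B.
"jazz" — ends with 'z', hence Group B.
"canyon" — ends with 'n', hence Group B.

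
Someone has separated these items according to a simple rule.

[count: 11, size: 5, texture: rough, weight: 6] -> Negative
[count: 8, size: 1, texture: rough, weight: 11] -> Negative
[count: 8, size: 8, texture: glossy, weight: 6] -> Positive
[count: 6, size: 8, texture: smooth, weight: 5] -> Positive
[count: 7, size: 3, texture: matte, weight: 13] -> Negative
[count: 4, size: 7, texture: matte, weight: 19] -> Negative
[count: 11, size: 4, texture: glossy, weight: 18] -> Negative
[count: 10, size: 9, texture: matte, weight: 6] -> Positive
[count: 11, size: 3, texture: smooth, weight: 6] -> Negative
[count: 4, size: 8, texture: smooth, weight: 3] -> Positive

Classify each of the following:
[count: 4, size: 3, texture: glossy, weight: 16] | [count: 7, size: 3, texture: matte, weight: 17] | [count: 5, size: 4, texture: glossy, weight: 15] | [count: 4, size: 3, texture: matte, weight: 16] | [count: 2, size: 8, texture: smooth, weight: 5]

Negative, Negative, Negative, Negative, Positive

Rule: size ≥ 8. This holds for each 'Positive' example and fails for each 'Negative' one.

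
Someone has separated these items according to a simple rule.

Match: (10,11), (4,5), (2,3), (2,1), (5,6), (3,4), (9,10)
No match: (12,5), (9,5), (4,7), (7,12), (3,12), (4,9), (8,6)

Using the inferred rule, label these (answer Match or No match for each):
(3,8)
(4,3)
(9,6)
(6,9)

The rule appears to be: |first − second| ≤ 1.
No match: (3,8), since |3−8| = 5.
Match: (4,3), since |4−3| = 1.
No match: (9,6), since |9−6| = 3.
No match: (6,9), since |6−9| = 3.

No match, Match, No match, No match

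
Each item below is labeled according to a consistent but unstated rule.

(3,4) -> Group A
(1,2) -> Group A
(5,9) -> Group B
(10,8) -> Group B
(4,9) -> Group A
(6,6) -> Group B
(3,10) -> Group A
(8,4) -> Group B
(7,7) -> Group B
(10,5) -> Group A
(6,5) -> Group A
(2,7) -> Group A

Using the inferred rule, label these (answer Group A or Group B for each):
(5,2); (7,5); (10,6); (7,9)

Looking at the examples, the only property every 'Group A' case has and every 'Group B' case lacks is: sum is odd.
(5,2): 5+2 = 7, passes → Group A. (7,5): 7+5 = 12, does not satisfy this → Group B. (10,6): 10+6 = 16, does not satisfy this → Group B. (7,9): 7+9 = 16, does not satisfy this → Group B.

Group A, Group B, Group B, Group B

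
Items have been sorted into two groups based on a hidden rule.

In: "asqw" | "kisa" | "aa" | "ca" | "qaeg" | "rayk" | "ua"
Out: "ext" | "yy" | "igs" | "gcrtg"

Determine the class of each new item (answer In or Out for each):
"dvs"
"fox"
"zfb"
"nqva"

Out, Out, Out, In

The rule appears to be: contains 'a'.
"dvs": Out (no 'a'). "fox": Out (no 'a'). "zfb": Out (no 'a'). "nqva": In (has 'a').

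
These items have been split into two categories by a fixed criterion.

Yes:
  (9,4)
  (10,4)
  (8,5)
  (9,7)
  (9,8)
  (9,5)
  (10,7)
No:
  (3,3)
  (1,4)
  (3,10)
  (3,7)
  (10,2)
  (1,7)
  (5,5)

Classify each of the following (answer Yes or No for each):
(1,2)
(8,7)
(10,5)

No, Yes, Yes

Rule: first > second AND sum ≥ 13. This holds for each 'Yes' example and fails for each 'No' one.
(1,2): No (1 < 2, 1+2 = 3). (8,7): Yes (8 > 7, 8+7 = 15). (10,5): Yes (10 > 5, 10+5 = 15).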